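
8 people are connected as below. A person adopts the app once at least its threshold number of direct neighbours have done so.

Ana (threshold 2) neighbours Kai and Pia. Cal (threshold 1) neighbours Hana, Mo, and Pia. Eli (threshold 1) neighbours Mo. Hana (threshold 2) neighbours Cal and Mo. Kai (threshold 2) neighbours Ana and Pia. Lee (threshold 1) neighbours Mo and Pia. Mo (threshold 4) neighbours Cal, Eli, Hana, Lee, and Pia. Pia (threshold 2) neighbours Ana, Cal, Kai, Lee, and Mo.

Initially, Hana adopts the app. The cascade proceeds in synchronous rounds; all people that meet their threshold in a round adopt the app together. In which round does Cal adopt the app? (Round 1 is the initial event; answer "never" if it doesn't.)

Round 1 — Hana adopts the app (initial).
Round 2 — checking thresholds:
  Cal: 1 of 3 neighbours ≥ 1, adopts the app.
  Mo: 1 of 5 neighbours < 4, holds.
Round 3 — no new adoptions; cascade stops.

2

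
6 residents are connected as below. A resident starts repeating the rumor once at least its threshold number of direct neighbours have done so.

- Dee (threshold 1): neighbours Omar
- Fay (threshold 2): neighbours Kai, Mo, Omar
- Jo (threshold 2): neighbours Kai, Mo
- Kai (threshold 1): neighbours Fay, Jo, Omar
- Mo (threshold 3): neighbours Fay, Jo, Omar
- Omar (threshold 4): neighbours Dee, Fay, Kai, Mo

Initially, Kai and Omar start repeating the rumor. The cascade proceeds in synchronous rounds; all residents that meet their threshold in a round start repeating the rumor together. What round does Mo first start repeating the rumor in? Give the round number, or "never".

never

Round 1 — Kai, Omar start repeating the rumor (initial).
Round 2 — checking thresholds:
  Dee: 1 of 1 neighbours ≥ 1, starts repeating the rumor.
  Fay: 2 of 3 neighbours ≥ 2, starts repeating the rumor.
  Jo: 1 of 2 neighbours < 2, below threshold.
  Mo: 1 of 3 neighbours < 3, below threshold.
Round 3 — no new spreads; cascade stops.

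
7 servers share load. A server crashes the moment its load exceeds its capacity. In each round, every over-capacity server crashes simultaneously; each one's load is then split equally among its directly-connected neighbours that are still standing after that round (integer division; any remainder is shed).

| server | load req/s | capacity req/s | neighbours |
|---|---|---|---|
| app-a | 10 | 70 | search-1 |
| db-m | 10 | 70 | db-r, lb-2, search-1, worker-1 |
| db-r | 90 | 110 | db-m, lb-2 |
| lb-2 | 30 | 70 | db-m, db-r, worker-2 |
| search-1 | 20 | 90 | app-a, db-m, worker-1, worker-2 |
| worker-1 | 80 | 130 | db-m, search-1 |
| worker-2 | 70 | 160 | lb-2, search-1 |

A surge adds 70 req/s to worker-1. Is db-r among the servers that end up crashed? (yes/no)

Round 1 — worker-1 at 150 > 130. worker-1 crashes.
  worker-1 sheds 150 req/s to db-m, search-1: 75 each.
    db-m: 10+75 = 85 > 70
    search-1: 20+75 = 95 > 90
Round 2 — db-m, search-1 crash.
  db-m sheds 85 req/s to db-r, lb-2: 42 each (1 lost).
    db-r: 90+42 = 132 > 110
    lb-2: 30+42 = 72 > 70
  search-1 sheds 95 req/s to app-a, worker-2: 47 each (1 lost).
    app-a: 10+47 = 57 ≤ 70
    worker-2: 70+47 = 117 ≤ 160
Round 3 — db-r, lb-2 crash.
  db-r sheds 132 req/s: no online neighbours, lost.
  lb-2 sheds 72 req/s to worker-2: 72 each.
    worker-2: 117+72 = 189 > 160
Round 4 — worker-2 crashes.
  worker-2 sheds 189 req/s: no online neighbours, lost.
No further crashes.

yes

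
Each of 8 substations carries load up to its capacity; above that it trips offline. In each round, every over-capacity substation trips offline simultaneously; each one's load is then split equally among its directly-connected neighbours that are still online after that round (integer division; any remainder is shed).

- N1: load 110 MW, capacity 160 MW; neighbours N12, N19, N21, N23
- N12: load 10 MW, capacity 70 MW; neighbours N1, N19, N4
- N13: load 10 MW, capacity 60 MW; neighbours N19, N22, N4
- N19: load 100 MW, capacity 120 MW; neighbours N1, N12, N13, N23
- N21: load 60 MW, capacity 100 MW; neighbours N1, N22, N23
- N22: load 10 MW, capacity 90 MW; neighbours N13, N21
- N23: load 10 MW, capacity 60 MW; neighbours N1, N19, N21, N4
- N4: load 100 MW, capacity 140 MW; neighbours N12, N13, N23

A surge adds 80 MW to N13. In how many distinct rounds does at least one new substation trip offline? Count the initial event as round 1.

2

Round 1 — N13 at 90 > 60. N13 trips offline.
  N13 sheds 90 MW to N19, N22, N4: 30 each.
    N19: 100+30 = 130 > 120
    N22: 10+30 = 40 ≤ 90
    N4: 100+30 = 130 ≤ 140
Round 2 — N19 trips offline.
  N19 sheds 130 MW to N1, N12, N23: 43 each (1 lost).
    N1: 110+43 = 153 ≤ 160
    N12: 10+43 = 53 ≤ 70
    N23: 10+43 = 53 ≤ 60
No further trips.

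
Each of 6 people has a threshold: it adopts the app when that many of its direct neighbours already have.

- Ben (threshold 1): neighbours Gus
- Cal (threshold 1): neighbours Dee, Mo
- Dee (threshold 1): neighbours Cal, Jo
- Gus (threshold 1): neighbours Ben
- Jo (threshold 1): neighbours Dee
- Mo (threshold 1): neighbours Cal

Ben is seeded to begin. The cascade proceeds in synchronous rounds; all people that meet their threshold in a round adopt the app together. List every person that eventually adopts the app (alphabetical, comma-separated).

Round 1 — Ben adopts the app (initial).
Round 2 — checking thresholds:
  Gus: 1 of 1 neighbours ≥ 1, adopts the app.
Round 3 — no new adoptions; cascade stops.

Ben, Gus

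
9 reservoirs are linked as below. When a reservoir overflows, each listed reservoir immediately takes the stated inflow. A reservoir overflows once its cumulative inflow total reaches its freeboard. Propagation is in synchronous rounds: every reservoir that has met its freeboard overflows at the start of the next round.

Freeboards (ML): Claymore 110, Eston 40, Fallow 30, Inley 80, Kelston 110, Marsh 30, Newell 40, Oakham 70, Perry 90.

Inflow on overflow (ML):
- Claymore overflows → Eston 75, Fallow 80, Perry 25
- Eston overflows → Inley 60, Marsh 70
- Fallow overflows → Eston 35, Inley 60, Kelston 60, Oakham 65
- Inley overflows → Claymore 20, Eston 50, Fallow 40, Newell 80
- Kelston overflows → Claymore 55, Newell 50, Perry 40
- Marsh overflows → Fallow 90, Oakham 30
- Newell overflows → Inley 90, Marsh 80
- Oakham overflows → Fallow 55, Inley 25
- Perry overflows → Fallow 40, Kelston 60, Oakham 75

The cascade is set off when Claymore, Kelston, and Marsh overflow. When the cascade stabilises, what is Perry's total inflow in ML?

Round 1 — Claymore, Kelston, Marsh overflow (initial).
  Eston: +75 → 75 ≥ 40
  Fallow: +80+90 → 170 ≥ 30
  Newell: +50 → 50 ≥ 40
  Oakham: +30 → 30 < 70
  Perry: +25+40 → 65 < 90
Round 2 — Eston, Fallow, Newell overflow.
  Inley: +60+60+90 → 210 ≥ 80
  Oakham: +65 → 95 ≥ 70
Round 3 — Inley, Oakham overflow.
No further overflows.

65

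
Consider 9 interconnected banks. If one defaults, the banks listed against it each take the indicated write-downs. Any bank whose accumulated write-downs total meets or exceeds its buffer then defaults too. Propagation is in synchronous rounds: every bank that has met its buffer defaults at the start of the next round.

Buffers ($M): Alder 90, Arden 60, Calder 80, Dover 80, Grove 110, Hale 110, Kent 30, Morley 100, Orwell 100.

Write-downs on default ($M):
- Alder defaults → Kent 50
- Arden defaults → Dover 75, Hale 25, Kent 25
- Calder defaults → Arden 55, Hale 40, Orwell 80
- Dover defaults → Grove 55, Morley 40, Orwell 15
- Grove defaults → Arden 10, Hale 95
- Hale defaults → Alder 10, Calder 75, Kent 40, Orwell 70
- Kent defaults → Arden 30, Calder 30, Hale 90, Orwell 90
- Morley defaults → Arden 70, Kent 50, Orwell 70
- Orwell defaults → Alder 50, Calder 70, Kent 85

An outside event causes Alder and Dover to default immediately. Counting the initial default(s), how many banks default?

7

Round 1 — Alder, Dover default (initial).
  Grove: +55 → 55 < 110
  Kent: +50 → 50 ≥ 30
  Morley: +40 → 40 < 100
  Orwell: +15 → 15 < 100
Round 2 — Kent defaults.
  Arden: +30 → 30 < 60
  Calder: +30 → 30 < 80
  Hale: +90 → 90 < 110
  Orwell: +90 → 105 ≥ 100
Round 3 — Orwell defaults.
  Calder: +70 → 100 ≥ 80
Round 4 — Calder defaults.
  Arden: +55 → 85 ≥ 60
  Hale: +40 → 130 ≥ 110
Round 5 — Arden, Hale default.
No further defaults.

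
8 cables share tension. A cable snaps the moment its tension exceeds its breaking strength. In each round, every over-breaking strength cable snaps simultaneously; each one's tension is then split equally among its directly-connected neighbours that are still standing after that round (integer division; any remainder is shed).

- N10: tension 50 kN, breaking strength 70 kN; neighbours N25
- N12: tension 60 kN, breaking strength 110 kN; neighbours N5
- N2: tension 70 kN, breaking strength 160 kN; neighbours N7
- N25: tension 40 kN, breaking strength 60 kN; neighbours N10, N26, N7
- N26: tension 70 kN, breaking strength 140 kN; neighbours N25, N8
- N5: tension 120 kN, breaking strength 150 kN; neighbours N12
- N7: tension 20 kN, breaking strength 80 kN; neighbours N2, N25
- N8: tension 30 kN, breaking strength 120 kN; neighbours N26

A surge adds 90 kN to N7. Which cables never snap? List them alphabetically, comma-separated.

Round 1 — N7 at 110 > 80. N7 snaps.
  N7 sheds 110 kN to N2, N25: 55 each.
    N2: 70+55 = 125 ≤ 160
    N25: 40+55 = 95 > 60
Round 2 — N25 snaps.
  N25 sheds 95 kN to N10, N26: 47 each (1 lost).
    N10: 50+47 = 97 > 70
    N26: 70+47 = 117 ≤ 140
Round 3 — N10 snaps.
  N10 sheds 97 kN: no online neighbours, lost.
No further breaks.

N12, N2, N26, N5, N8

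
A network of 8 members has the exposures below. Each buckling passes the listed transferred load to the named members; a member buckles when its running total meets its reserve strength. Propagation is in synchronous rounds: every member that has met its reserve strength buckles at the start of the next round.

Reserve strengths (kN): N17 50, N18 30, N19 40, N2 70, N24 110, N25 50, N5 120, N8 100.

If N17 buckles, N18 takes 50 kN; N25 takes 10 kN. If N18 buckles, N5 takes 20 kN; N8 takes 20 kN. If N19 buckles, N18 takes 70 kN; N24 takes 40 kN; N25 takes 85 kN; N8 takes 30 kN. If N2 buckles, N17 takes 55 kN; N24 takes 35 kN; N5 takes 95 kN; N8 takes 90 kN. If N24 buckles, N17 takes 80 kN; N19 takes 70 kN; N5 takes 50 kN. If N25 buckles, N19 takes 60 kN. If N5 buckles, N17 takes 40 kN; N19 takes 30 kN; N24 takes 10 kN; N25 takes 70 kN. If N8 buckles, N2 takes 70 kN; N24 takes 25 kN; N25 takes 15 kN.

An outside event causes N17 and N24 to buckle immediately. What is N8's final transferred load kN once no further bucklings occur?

Round 1 — N17, N24 buckle (initial).
  N18: +50 → 50 ≥ 30
  N19: +70 → 70 ≥ 40
  N25: +10 → 10 < 50
  N5: +50 → 50 < 120
Round 2 — N18, N19 buckle.
  N25: +85 → 95 ≥ 50
  N5: +20 → 70 < 120
  N8: +20+30 → 50 < 100
Round 3 — N25 buckles.
No further bucklings.

50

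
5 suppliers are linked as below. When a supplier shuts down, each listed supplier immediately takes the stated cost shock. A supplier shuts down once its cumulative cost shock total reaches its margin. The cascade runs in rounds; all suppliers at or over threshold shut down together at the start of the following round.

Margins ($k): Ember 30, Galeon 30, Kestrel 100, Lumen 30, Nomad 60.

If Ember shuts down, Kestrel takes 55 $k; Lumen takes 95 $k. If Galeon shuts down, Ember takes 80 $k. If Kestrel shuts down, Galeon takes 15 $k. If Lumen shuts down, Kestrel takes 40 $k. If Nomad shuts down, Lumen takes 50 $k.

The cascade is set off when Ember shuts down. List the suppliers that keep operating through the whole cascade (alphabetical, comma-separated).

Round 1 — Ember shuts down (initial).
  Kestrel: +55 → 55 < 100
  Lumen: +95 → 95 ≥ 30
Round 2 — Lumen shuts down.
  Kestrel: +40 → 95 < 100
No further shutdowns.

Galeon, Kestrel, Nomad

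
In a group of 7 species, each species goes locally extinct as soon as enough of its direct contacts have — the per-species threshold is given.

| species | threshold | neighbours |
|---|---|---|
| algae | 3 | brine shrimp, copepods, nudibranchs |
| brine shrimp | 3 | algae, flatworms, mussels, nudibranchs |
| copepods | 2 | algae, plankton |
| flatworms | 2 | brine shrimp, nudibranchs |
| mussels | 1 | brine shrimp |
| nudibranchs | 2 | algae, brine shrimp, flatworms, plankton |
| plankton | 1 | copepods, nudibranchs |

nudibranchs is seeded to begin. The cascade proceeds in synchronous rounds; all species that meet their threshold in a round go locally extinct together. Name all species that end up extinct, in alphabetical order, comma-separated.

nudibranchs, plankton

Round 1 — nudibranchs goes locally extinct (initial).
Round 2 — checking thresholds:
  algae: 1 of 3 neighbours < 3, below threshold.
  brine shrimp: 1 of 4 neighbours < 3, below threshold.
  flatworms: 1 of 2 neighbours < 2, below threshold.
  plankton: 1 of 2 neighbours ≥ 1, goes locally extinct.
Round 3 — no new extinctions; cascade stops.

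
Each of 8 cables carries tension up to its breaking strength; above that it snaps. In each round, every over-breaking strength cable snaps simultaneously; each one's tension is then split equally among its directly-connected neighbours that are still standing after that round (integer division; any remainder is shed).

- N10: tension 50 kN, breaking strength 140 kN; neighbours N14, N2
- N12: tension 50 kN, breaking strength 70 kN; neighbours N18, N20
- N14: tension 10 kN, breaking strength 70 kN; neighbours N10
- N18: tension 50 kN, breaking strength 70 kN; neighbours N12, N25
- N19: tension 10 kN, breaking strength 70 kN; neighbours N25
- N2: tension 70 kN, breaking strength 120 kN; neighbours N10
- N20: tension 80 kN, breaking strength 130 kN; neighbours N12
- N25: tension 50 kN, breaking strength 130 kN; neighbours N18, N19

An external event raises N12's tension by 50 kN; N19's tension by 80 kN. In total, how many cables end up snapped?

4

Round 1 — N12 at 100 > 70; N19 at 90 > 70. N12, N19 snap.
  N12 sheds 100 kN to N18, N20: 50 each.
    N18: 50+50 = 100 > 70
    N20: 80+50 = 130 ≤ 130
  N19 sheds 90 kN to N25: 90 each.
    N25: 50+90 = 140 > 130
Round 2 — N18, N25 snap.
  N18 sheds 100 kN: no online neighbours, lost.
  N25 sheds 140 kN: no online neighbours, lost.
No further breaks.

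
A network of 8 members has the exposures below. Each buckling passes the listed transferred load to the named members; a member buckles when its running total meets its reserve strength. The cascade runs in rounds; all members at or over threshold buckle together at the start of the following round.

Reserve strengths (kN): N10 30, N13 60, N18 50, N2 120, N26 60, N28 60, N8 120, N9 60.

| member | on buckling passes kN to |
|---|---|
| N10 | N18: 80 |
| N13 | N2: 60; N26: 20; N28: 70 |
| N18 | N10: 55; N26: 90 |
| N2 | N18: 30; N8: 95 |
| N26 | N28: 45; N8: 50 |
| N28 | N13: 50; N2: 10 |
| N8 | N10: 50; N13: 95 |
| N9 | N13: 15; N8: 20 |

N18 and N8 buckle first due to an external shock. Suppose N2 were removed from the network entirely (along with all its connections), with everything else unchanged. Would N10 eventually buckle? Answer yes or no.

With N2 removed:
Round 1 — N18, N8 buckle (initial).
  N10: +55+50 → 105 ≥ 30
  N13: +95 → 95 ≥ 60
  N26: +90 → 90 ≥ 60
Round 2 — N10, N13, N26 buckle.
  N28: +70+45 → 115 ≥ 60
Round 3 — N28 buckles.
No further bucklings.

yes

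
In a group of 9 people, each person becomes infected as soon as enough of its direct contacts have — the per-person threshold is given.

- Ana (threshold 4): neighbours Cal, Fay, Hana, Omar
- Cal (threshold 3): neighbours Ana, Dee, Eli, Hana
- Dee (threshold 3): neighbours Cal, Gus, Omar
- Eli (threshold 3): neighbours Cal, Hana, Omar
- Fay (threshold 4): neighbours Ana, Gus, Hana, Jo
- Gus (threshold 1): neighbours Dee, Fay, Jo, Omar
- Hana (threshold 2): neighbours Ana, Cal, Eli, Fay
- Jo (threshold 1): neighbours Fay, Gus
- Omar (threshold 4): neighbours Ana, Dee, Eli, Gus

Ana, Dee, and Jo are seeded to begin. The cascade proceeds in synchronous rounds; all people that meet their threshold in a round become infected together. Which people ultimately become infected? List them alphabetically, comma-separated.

Round 1 — Ana, Dee, Jo become infected (initial).
Round 2 — checking thresholds:
  Cal: 2 of 4 neighbours < 3, holds.
  Fay: 2 of 4 neighbours < 4, holds.
  Gus: 2 of 4 neighbours ≥ 1, becomes infected.
  Hana: 1 of 4 neighbours < 2, holds.
  Omar: 2 of 4 neighbours < 4, holds.
Round 3 — no new infections; cascade stops.

Ana, Dee, Gus, Jo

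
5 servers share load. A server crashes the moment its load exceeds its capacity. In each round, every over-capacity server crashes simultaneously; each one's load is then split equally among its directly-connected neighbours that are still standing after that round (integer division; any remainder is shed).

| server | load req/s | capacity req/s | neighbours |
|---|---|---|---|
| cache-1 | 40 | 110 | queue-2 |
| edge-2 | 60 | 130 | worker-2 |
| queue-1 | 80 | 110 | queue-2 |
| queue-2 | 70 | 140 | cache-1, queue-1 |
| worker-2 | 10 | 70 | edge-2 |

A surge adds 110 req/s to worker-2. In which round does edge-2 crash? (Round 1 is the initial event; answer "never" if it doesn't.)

Round 1 — worker-2 at 120 > 70. worker-2 crashes.
  worker-2 sheds 120 req/s to edge-2: 120 each.
    edge-2: 60+120 = 180 > 130
Round 2 — edge-2 crashes.
  edge-2 sheds 180 req/s: no online neighbours, lost.
No further crashes.

2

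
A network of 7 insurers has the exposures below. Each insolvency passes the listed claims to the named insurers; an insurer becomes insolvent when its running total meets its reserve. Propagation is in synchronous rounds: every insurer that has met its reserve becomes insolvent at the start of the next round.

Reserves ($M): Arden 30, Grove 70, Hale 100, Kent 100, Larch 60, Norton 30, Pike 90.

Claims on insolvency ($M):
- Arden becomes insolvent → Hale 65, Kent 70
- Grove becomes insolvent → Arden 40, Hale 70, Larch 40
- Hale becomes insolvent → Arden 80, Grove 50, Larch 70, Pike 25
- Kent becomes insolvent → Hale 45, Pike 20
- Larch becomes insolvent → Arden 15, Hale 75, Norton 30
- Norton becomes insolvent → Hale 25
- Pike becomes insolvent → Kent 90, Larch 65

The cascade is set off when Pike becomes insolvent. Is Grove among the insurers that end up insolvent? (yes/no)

no

Round 1 — Pike becomes insolvent (initial).
  Kent: +90 → 90 < 100
  Larch: +65 → 65 ≥ 60
Round 2 — Larch becomes insolvent.
  Arden: +15 → 15 < 30
  Hale: +75 → 75 < 100
  Norton: +30 → 30 ≥ 30
Round 3 — Norton becomes insolvent.
  Hale: +25 → 100 ≥ 100
Round 4 — Hale becomes insolvent.
  Arden: +80 → 95 ≥ 30
  Grove: +50 → 50 < 70
Round 5 — Arden becomes insolvent.
  Kent: +70 → 160 ≥ 100
Round 6 — Kent becomes insolvent.
No further insolvencies.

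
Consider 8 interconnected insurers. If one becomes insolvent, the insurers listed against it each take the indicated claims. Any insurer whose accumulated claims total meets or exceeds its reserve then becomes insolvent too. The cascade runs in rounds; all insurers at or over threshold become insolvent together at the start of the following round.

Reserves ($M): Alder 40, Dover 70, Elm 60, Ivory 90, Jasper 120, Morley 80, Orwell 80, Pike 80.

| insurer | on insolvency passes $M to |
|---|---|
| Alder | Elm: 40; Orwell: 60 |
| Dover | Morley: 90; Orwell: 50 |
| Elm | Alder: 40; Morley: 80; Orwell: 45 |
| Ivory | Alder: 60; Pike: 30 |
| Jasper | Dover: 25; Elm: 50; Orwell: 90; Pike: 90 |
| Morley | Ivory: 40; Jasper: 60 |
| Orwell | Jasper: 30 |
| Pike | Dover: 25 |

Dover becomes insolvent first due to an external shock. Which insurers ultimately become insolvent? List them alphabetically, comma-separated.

Dover, Morley

Round 1 — Dover becomes insolvent (initial).
  Morley: +90 → 90 ≥ 80
  Orwell: +50 → 50 < 80
Round 2 — Morley becomes insolvent.
  Ivory: +40 → 40 < 90
  Jasper: +60 → 60 < 120
No further insolvencies.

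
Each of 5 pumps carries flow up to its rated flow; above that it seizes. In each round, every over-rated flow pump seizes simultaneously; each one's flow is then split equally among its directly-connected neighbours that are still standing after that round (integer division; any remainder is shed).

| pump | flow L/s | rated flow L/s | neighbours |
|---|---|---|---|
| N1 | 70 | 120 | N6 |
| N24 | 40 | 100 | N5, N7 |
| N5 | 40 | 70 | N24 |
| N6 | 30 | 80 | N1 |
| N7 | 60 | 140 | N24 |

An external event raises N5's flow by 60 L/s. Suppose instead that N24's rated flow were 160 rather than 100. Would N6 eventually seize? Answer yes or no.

no

With N24's rated flow at 160:
Round 1 — N5 at 100 > 70. N5 seizes.
  N5 sheds 100 L/s to N24: 100 each.
    N24: 40+100 = 140 ≤ 160
No further seizures.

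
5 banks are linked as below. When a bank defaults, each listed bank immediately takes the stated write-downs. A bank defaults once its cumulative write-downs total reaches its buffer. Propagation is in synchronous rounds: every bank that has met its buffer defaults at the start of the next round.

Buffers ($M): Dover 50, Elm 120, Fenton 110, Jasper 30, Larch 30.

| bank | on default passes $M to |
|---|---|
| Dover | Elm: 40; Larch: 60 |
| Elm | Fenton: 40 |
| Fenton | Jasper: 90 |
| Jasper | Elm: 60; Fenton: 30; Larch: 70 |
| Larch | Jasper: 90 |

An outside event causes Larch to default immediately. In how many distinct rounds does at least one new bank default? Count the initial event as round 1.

Round 1 — Larch defaults (initial).
  Jasper: +90 → 90 ≥ 30
Round 2 — Jasper defaults.
  Elm: +60 → 60 < 120
  Fenton: +30 → 30 < 110
No further defaults.

2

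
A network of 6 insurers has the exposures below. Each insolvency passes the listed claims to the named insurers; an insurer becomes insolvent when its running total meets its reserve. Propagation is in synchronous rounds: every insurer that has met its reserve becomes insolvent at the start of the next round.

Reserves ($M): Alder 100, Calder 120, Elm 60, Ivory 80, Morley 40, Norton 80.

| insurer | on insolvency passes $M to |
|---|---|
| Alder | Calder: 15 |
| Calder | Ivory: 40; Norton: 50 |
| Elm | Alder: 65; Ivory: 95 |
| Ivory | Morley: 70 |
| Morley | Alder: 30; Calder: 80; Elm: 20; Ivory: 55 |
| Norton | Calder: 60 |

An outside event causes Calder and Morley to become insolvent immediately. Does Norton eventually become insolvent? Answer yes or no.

no

Round 1 — Calder, Morley become insolvent (initial).
  Alder: +30 → 30 < 100
  Elm: +20 → 20 < 60
  Ivory: +40+55 → 95 ≥ 80
  Norton: +50 → 50 < 80
Round 2 — Ivory becomes insolvent.
No further insolvencies.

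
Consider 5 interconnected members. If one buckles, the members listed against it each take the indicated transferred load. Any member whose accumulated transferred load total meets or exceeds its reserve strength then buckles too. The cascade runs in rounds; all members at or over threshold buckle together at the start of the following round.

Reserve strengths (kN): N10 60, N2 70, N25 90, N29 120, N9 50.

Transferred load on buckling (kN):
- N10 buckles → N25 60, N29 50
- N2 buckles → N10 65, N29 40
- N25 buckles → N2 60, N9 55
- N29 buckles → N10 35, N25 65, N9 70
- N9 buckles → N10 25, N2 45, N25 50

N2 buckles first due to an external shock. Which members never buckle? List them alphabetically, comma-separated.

Round 1 — N2 buckles (initial).
  N10: +65 → 65 ≥ 60
  N29: +40 → 40 < 120
Round 2 — N10 buckles.
  N25: +60 → 60 < 90
  N29: +50 → 90 < 120
No further bucklings.

N25, N29, N9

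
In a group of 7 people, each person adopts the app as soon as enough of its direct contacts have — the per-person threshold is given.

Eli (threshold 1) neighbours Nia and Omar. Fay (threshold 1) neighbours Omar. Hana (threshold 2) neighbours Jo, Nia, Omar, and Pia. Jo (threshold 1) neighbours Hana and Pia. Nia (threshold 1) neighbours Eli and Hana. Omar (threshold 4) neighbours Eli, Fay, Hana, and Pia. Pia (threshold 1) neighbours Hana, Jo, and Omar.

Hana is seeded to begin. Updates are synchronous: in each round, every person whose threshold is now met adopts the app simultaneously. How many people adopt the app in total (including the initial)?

Round 1 — Hana adopts the app (initial).
Round 2 — checking thresholds:
  Jo: 1 of 2 neighbours ≥ 1, adopts the app.
  Nia: 1 of 2 neighbours ≥ 1, adopts the app.
  Omar: 1 of 4 neighbours < 4, holds.
  Pia: 1 of 3 neighbours ≥ 1, adopts the app.
Round 3 — checking thresholds:
  Eli: 1 of 2 neighbours ≥ 1, adopts the app.
  Omar: 2 of 4 neighbours < 4, holds.
Round 4 — no new adoptions; cascade stops.

5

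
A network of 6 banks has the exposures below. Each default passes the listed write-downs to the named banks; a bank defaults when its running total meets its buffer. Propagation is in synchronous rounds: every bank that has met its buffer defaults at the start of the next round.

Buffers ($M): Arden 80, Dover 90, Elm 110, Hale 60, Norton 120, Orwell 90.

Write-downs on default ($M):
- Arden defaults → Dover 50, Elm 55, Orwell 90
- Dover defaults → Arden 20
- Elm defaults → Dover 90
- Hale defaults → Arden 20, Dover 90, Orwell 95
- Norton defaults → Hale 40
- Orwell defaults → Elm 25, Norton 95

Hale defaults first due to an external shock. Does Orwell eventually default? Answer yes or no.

yes

Round 1 — Hale defaults (initial).
  Arden: +20 → 20 < 80
  Dover: +90 → 90 ≥ 90
  Orwell: +95 → 95 ≥ 90
Round 2 — Dover, Orwell default.
  Arden: +20 → 40 < 80
  Elm: +25 → 25 < 110
  Norton: +95 → 95 < 120
No further defaults.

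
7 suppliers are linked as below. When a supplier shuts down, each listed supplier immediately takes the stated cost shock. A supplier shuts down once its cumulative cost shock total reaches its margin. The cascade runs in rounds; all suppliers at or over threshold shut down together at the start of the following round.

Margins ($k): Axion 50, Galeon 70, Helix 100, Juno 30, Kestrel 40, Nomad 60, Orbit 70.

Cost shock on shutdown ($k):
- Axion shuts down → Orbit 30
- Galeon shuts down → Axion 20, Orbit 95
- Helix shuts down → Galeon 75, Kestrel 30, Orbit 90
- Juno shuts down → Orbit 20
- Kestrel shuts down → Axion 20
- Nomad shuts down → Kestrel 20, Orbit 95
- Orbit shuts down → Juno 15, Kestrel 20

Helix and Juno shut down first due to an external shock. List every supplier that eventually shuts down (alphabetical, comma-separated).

Round 1 — Helix, Juno shut down (initial).
  Galeon: +75 → 75 ≥ 70
  Kestrel: +30 → 30 < 40
  Orbit: +90+20 → 110 ≥ 70
Round 2 — Galeon, Orbit shut down.
  Axion: +20 → 20 < 50
  Kestrel: +20 → 50 ≥ 40
Round 3 — Kestrel shuts down.
  Axion: +20 → 40 < 50
No further shutdowns.

Galeon, Helix, Juno, Kestrel, Orbit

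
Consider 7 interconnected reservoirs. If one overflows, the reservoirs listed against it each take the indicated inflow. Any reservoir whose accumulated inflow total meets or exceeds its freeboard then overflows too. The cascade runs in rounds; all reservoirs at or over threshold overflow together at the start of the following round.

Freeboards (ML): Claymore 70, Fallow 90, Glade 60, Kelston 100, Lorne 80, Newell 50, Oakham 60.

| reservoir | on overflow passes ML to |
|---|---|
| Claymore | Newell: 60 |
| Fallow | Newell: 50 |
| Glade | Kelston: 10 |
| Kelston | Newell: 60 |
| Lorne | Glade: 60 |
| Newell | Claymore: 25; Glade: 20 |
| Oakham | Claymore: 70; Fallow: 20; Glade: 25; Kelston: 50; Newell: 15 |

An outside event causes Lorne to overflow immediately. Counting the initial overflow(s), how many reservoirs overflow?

Round 1 — Lorne overflows (initial).
  Glade: +60 → 60 ≥ 60
Round 2 — Glade overflows.
  Kelston: +10 → 10 < 100
No further overflows.

2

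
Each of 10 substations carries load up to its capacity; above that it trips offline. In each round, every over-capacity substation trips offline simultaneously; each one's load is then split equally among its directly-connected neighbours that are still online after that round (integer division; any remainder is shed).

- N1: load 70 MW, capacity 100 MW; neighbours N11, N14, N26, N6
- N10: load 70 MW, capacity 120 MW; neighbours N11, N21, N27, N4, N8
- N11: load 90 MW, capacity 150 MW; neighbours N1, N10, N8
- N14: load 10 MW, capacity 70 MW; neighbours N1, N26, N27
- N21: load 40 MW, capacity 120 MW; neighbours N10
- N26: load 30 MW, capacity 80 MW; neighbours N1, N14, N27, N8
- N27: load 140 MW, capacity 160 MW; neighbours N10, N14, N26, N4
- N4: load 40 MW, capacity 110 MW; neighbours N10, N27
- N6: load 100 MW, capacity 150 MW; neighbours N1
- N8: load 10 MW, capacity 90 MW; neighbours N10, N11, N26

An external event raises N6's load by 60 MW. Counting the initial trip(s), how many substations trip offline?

9

Round 1 — N6 at 160 > 150. N6 trips offline.
  N6 sheds 160 MW to N1: 160 each.
    N1: 70+160 = 230 > 100
Round 2 — N1 trips offline.
  N1 sheds 230 MW to N11, N14, N26: 76 each (2 lost).
    N11: 90+76 = 166 > 150
    N14: 10+76 = 86 > 70
    N26: 30+76 = 106 > 80
Round 3 — N11, N14, N26 trip offline.
  N11 sheds 166 MW to N10, N8: 83 each.
    N10: 70+83 = 153 > 120
    N8: 10+83 = 93 > 90
  N14 sheds 86 MW to N27: 86 each.
    N27: 140+86 = 226 > 160
  N26 sheds 106 MW to N27, N8: 53 each.
    N27: 226+53 = 279 > 160
    N8: 93+53 = 146 > 90
Round 4 — N10, N27, N8 trip offline.
  N10 sheds 153 MW to N21, N4: 76 each (1 lost).
    N21: 40+76 = 116 ≤ 120
    N4: 40+76 = 116 > 110
  N27 sheds 279 MW to N4: 279 each.
    N4: 116+279 = 395 > 110
  N8 sheds 146 MW: no online neighbours, lost.
Round 5 — N4 trips offline.
  N4 sheds 395 MW: no online neighbours, lost.
No further trips.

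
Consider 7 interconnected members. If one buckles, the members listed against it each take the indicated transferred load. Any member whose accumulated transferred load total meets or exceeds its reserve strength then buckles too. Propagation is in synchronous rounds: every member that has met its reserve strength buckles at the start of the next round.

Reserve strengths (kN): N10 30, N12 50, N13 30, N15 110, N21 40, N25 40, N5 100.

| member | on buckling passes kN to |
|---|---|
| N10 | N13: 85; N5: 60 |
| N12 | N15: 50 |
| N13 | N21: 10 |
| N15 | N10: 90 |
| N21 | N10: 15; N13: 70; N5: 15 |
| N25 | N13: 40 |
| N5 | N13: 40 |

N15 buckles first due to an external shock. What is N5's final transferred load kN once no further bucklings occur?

60

Round 1 — N15 buckles (initial).
  N10: +90 → 90 ≥ 30
Round 2 — N10 buckles.
  N13: +85 → 85 ≥ 30
  N5: +60 → 60 < 100
Round 3 — N13 buckles.
  N21: +10 → 10 < 40
No further bucklings.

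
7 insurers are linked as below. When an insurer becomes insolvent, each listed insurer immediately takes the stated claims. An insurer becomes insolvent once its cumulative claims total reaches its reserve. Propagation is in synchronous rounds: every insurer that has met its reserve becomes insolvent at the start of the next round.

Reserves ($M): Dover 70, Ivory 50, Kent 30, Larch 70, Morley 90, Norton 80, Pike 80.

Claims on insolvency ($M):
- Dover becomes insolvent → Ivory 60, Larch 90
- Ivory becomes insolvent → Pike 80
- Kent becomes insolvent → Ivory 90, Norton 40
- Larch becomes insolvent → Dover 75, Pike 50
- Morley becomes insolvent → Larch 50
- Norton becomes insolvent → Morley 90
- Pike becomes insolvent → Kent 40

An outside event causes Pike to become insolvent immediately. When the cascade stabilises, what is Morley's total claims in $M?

0

Round 1 — Pike becomes insolvent (initial).
  Kent: +40 → 40 ≥ 30
Round 2 — Kent becomes insolvent.
  Ivory: +90 → 90 ≥ 50
  Norton: +40 → 40 < 80
Round 3 — Ivory becomes insolvent.
No further insolvencies.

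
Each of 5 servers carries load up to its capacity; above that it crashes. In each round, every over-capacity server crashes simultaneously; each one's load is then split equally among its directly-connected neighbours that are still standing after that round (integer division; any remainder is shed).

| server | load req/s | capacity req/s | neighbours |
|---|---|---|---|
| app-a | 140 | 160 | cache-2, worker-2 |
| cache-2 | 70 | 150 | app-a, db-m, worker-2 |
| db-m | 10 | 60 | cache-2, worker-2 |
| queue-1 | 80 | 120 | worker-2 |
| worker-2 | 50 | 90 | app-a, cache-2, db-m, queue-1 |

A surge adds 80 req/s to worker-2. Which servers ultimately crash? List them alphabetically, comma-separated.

app-a, cache-2, db-m, worker-2

Round 1 — worker-2 at 130 > 90. worker-2 crashes.
  worker-2 sheds 130 req/s to app-a, cache-2, db-m, queue-1: 32 each (2 lost).
    app-a: 140+32 = 172 > 160
    cache-2: 70+32 = 102 ≤ 150
    db-m: 10+32 = 42 ≤ 60
    queue-1: 80+32 = 112 ≤ 120
Round 2 — app-a crashes.
  app-a sheds 172 req/s to cache-2: 172 each.
    cache-2: 102+172 = 274 > 150
Round 3 — cache-2 crashes.
  cache-2 sheds 274 req/s to db-m: 274 each.
    db-m: 42+274 = 316 > 60
Round 4 — db-m crashes.
  db-m sheds 316 req/s: no online neighbours, lost.
No further crashes.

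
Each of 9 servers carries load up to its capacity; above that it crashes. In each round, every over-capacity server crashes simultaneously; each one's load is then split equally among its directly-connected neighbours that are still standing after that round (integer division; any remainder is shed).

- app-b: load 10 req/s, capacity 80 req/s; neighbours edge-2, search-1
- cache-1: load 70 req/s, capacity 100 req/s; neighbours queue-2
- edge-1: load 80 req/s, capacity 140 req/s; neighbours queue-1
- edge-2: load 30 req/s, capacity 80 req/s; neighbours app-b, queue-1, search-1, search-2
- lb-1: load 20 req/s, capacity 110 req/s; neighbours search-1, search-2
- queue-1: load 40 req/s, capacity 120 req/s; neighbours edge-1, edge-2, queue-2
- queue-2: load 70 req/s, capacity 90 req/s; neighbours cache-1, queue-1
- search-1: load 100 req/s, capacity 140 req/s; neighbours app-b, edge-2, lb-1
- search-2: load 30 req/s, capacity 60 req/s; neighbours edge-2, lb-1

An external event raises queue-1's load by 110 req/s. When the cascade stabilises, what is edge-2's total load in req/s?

80

Round 1 — queue-1 at 150 > 120. queue-1 crashes.
  queue-1 sheds 150 req/s to edge-1, edge-2, queue-2: 50 each.
    edge-1: 80+50 = 130 ≤ 140
    edge-2: 30+50 = 80 ≤ 80
    queue-2: 70+50 = 120 > 90
Round 2 — queue-2 crashes.
  queue-2 sheds 120 req/s to cache-1: 120 each.
    cache-1: 70+120 = 190 > 100
Round 3 — cache-1 crashes.
  cache-1 sheds 190 req/s: no online neighbours, lost.
No further crashes.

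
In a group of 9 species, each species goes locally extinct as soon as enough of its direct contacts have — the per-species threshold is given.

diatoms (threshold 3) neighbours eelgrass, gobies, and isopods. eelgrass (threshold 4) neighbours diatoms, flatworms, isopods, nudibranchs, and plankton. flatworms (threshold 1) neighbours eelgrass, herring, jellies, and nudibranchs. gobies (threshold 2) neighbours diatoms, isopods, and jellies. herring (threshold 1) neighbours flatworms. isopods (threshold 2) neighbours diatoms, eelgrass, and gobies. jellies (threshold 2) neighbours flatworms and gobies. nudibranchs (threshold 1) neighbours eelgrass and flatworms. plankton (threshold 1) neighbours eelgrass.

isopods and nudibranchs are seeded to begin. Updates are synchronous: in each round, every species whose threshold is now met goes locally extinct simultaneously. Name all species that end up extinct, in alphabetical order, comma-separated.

flatworms, herring, isopods, nudibranchs

Round 1 — isopods, nudibranchs go locally extinct (initial).
Round 2 — checking thresholds:
  diatoms: 1 of 3 neighbours < 3, holds.
  eelgrass: 2 of 5 neighbours < 4, holds.
  flatworms: 1 of 4 neighbours ≥ 1, goes locally extinct.
  gobies: 1 of 3 neighbours < 2, holds.
Round 3 — checking thresholds:
  diatoms: 1 of 3 neighbours < 3, holds.
  eelgrass: 3 of 5 neighbours < 4, holds.
  gobies: 1 of 3 neighbours < 2, holds.
  herring: 1 of 1 neighbours ≥ 1, goes locally extinct.
  jellies: 1 of 2 neighbours < 2, holds.
Round 4 — no new extinctions; cascade stops.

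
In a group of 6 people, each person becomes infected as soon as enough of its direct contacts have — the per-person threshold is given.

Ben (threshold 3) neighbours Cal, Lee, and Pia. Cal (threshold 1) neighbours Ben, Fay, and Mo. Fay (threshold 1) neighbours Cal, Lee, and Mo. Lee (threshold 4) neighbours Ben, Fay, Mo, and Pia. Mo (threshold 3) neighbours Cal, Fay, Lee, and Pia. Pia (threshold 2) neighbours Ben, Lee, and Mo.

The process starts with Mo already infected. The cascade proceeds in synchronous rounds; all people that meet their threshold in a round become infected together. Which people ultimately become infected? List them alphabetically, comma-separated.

Cal, Fay, Mo

Round 1 — Mo becomes infected (initial).
Round 2 — checking thresholds:
  Cal: 1 of 3 neighbours ≥ 1, becomes infected.
  Fay: 1 of 3 neighbours ≥ 1, becomes infected.
  Lee: 1 of 4 neighbours < 4, holds.
  Pia: 1 of 3 neighbours < 2, holds.
Round 3 — no new infections; cascade stops.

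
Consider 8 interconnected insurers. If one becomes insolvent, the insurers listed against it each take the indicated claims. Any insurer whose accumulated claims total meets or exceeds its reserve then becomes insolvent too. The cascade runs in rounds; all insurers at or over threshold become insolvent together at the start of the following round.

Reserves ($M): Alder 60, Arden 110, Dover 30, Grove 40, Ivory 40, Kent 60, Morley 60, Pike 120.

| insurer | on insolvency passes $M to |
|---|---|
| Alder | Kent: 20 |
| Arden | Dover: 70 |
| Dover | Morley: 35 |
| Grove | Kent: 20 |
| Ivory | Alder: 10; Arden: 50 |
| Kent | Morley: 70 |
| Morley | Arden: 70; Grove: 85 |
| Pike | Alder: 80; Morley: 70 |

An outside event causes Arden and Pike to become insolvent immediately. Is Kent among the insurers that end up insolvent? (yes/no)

Round 1 — Arden, Pike become insolvent (initial).
  Alder: +80 → 80 ≥ 60
  Dover: +70 → 70 ≥ 30
  Morley: +70 → 70 ≥ 60
Round 2 — Alder, Dover, Morley become insolvent.
  Grove: +85 → 85 ≥ 40
  Kent: +20 → 20 < 60
Round 3 — Grove becomes insolvent.
  Kent: +20 → 40 < 60
No further insolvencies.

no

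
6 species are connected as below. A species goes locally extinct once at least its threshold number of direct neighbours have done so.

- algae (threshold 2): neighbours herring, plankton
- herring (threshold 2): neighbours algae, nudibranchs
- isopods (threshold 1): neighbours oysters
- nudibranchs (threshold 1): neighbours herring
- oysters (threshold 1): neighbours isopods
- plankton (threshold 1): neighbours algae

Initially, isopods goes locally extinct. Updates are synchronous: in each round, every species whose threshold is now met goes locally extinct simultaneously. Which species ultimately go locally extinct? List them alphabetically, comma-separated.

isopods, oysters

Round 1 — isopods goes locally extinct (initial).
Round 2 — checking thresholds:
  oysters: 1 of 1 neighbours ≥ 1, goes locally extinct.
Round 3 — no new extinctions; cascade stops.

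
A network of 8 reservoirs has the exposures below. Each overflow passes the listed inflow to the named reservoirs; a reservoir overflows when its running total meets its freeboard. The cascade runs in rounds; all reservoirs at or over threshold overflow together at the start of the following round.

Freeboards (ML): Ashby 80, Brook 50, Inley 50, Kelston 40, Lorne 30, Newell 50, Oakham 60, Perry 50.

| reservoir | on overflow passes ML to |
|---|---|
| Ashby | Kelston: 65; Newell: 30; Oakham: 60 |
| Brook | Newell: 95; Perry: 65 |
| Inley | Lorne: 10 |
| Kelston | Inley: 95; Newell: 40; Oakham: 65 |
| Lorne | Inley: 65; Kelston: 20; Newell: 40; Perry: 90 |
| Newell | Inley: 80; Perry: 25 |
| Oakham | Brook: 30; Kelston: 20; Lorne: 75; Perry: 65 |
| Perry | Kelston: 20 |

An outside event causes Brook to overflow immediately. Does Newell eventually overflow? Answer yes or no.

Round 1 — Brook overflows (initial).
  Newell: +95 → 95 ≥ 50
  Perry: +65 → 65 ≥ 50
Round 2 — Newell, Perry overflow.
  Inley: +80 → 80 ≥ 50
  Kelston: +20 → 20 < 40
Round 3 — Inley overflows.
  Lorne: +10 → 10 < 30
No further overflows.

yes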